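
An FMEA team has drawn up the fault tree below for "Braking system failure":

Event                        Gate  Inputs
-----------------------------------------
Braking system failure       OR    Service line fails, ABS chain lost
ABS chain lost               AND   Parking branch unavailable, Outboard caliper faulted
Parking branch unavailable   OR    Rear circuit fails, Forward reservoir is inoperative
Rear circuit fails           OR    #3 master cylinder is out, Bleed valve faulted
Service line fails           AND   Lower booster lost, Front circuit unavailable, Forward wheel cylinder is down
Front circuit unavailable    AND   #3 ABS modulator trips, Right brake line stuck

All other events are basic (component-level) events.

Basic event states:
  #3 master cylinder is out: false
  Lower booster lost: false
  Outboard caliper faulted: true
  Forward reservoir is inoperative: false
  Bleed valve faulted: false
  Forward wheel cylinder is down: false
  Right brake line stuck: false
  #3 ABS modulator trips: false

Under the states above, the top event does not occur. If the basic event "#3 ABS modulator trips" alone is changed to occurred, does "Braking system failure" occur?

Counterfactual: set "#3 ABS modulator trips" to occurred.
Front circuit unavailable [AND]: #3 ABS modulator trips=occurs, Right brake line stuck=not → not all inputs occur → does not occur.
Service line fails [AND]: Lower booster lost=not, Front circuit unavailable=not, Forward wheel cylinder is down=not → not all inputs occur → does not occur.
Rear circuit fails [OR]: #3 master cylinder is out=not, Bleed valve faulted=not → no input occurs → does not occur.
Parking branch unavailable [OR]: Rear circuit fails=not, Forward reservoir is inoperative=not → no input occurs → does not occur.
ABS chain lost [AND]: Parking branch unavailable=not, Outboard caliper faulted=occurs → not all inputs occur → does not occur.
Braking system failure [OR]: Service line fails=not, ABS chain lost=not → no input occurs → does not occur.

No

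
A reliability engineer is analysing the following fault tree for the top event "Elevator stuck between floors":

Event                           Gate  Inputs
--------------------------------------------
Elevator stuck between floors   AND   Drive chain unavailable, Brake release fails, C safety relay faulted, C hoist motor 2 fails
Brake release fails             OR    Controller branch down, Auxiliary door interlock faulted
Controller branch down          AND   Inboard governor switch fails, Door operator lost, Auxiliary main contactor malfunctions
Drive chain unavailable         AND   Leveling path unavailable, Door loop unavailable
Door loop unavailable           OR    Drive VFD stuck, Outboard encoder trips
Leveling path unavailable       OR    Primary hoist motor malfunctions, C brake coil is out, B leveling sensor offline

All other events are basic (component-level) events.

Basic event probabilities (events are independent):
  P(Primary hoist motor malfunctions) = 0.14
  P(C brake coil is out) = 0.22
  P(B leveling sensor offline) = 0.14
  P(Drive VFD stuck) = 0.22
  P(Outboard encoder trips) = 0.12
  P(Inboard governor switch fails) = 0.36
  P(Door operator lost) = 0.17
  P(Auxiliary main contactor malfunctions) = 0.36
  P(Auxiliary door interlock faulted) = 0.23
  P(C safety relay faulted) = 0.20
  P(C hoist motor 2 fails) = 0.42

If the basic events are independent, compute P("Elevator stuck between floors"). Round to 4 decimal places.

P(Leveling path unavailable) [OR] = 1 − (1−0.14) × (1−0.22) × (1−0.14) = 0.423112
P(Door loop unavailable) [OR] = 1 − (1−0.22) × (1−0.12) = 0.313600
P(Drive chain unavailable) [AND] = 0.423112 × 0.313600 = 0.132688
P(Controller branch down) [AND] = 0.36 × 0.17 × 0.36 = 0.022032
P(Brake release fails) [OR] = 1 − (1−0.022032) × (1−0.23) = 0.246965
P(Elevator stuck between floors) [AND] = 0.132688 × 0.246965 × 0.20 × 0.42 = 0.002753
Rounded to 4 decimal places: P(Elevator stuck between floors) ≈ 0.0028.

0.0028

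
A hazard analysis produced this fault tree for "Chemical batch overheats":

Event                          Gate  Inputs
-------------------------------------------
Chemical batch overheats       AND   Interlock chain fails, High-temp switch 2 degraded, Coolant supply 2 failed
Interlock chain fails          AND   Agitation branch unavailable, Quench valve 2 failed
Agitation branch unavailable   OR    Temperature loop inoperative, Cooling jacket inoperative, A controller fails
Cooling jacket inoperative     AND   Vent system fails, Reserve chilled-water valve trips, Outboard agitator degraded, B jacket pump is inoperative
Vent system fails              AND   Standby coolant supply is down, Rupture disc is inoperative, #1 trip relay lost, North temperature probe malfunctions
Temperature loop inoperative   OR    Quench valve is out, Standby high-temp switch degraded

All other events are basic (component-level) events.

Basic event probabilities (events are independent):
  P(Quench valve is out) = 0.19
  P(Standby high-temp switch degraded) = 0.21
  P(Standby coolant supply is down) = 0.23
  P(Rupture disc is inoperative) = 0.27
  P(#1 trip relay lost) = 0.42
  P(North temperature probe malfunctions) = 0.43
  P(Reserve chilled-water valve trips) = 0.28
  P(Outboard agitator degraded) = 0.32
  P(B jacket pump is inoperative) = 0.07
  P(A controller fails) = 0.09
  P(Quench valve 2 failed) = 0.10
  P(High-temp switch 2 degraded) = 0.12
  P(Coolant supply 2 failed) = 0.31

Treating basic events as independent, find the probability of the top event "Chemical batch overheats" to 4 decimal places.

0.0016

P(Temperature loop inoperative) [OR] = 1 − (1−0.19) × (1−0.21) = 0.360100
P(Vent system fails) [AND] = 0.23 × 0.27 × 0.42 × 0.43 = 0.011215
P(Cooling jacket inoperative) [AND] = 0.011215 × 0.28 × 0.32 × 0.07 = 0.000070
P(Agitation branch unavailable) [OR] = 1 − (1−0.360100) × (1−0.000070) × (1−0.09) = 0.417732
P(Interlock chain fails) [AND] = 0.417732 × 0.10 = 0.041773
P(Chemical batch overheats) [AND] = 0.041773 × 0.12 × 0.31 = 0.001554
Rounded to 4 decimal places: P(Chemical batch overheats) ≈ 0.0016.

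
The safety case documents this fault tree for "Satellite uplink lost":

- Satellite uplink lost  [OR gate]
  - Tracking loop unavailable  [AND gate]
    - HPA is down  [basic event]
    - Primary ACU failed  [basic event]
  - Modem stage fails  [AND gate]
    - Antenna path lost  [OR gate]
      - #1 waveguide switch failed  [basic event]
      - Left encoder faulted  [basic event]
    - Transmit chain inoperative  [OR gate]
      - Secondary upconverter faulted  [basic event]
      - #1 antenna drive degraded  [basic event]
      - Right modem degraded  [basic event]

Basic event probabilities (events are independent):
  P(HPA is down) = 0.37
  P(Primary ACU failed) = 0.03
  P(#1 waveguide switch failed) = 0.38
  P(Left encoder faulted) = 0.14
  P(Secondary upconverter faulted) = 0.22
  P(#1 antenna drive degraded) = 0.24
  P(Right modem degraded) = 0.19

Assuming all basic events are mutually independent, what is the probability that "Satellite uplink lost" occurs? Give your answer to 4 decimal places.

0.2511

P(Tracking loop unavailable) [AND] = 0.37 × 0.03 = 0.011100
P(Antenna path lost) [OR] = 1 − (1−0.38) × (1−0.14) = 0.466800
P(Transmit chain inoperative) [OR] = 1 − (1−0.22) × (1−0.24) × (1−0.19) = 0.519832
P(Modem stage fails) [AND] = 0.466800 × 0.519832 = 0.242658
P(Satellite uplink lost) [OR] = 1 − (1−0.011100) × (1−0.242658) = 0.251064
Rounded to 4 decimal places: P(Satellite uplink lost) ≈ 0.2511.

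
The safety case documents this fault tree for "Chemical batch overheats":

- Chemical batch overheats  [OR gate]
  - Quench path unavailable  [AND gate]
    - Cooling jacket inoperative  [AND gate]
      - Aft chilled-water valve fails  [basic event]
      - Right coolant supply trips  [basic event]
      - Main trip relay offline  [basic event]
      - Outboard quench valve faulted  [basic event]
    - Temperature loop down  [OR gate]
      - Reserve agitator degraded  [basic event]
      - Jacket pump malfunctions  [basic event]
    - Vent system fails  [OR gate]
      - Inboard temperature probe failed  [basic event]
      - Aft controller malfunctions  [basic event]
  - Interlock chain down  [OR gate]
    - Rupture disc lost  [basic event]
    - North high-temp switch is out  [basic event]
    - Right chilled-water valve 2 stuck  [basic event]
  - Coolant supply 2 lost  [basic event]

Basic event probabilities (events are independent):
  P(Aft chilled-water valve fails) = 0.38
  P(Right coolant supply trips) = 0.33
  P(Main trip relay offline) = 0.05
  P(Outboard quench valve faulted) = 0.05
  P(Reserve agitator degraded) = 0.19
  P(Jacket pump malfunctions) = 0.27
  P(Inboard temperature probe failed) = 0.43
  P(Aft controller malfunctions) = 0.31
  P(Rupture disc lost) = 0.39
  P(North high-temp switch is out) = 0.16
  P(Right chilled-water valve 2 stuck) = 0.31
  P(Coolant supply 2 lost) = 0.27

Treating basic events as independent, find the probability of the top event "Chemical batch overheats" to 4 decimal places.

0.7419

P(Cooling jacket inoperative) [AND] = 0.38 × 0.33 × 0.05 × 0.05 = 0.000314
P(Temperature loop down) [OR] = 1 − (1−0.19) × (1−0.27) = 0.408700
P(Vent system fails) [OR] = 1 − (1−0.43) × (1−0.31) = 0.606700
P(Quench path unavailable) [AND] = 0.000314 × 0.408700 × 0.606700 = 0.000078
P(Interlock chain down) [OR] = 1 − (1−0.39) × (1−0.16) × (1−0.31) = 0.646444
P(Chemical batch overheats) [OR] = 1 − (1−0.000078) × (1−0.646444) × (1−0.27) = 0.741924
Rounded to 4 decimal places: P(Chemical batch overheats) ≈ 0.7419.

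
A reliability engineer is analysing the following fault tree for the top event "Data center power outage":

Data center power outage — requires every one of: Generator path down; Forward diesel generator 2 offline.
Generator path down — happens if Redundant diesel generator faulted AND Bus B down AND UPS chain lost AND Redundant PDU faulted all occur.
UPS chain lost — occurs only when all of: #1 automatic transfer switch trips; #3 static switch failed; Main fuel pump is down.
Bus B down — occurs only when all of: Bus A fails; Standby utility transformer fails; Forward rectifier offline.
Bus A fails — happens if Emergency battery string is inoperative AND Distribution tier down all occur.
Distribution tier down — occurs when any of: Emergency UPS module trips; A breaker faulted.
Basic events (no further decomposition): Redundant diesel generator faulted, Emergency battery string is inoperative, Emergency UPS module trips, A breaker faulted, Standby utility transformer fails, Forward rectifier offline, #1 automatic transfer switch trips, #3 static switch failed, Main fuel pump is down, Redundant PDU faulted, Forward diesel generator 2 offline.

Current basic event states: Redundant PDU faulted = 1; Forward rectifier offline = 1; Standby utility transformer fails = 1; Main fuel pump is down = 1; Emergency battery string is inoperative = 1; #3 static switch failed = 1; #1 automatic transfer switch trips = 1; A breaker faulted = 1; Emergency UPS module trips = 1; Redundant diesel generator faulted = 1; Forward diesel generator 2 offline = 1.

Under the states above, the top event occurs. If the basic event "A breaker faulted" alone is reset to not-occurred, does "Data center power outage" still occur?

Yes

Counterfactual: set "A breaker faulted" to not occurred.
Distribution tier down [OR]: Emergency UPS module trips=occurs, A breaker faulted=not → at least one input occurs → occurs.
Bus A fails [AND]: Emergency battery string is inoperative=occurs, Distribution tier down=occurs → all inputs occur → occurs.
Bus B down [AND]: Bus A fails=occurs, Standby utility transformer fails=occurs, Forward rectifier offline=occurs → all inputs occur → occurs.
UPS chain lost [AND]: #1 automatic transfer switch trips=occurs, #3 static switch failed=occurs, Main fuel pump is down=occurs → all inputs occur → occurs.
Generator path down [AND]: Redundant diesel generator faulted=occurs, Bus B down=occurs, UPS chain lost=occurs, Redundant PDU faulted=occurs → all inputs occur → occurs.
Data center power outage [AND]: Generator path down=occurs, Forward diesel generator 2 offline=occurs → all inputs occur → occurs.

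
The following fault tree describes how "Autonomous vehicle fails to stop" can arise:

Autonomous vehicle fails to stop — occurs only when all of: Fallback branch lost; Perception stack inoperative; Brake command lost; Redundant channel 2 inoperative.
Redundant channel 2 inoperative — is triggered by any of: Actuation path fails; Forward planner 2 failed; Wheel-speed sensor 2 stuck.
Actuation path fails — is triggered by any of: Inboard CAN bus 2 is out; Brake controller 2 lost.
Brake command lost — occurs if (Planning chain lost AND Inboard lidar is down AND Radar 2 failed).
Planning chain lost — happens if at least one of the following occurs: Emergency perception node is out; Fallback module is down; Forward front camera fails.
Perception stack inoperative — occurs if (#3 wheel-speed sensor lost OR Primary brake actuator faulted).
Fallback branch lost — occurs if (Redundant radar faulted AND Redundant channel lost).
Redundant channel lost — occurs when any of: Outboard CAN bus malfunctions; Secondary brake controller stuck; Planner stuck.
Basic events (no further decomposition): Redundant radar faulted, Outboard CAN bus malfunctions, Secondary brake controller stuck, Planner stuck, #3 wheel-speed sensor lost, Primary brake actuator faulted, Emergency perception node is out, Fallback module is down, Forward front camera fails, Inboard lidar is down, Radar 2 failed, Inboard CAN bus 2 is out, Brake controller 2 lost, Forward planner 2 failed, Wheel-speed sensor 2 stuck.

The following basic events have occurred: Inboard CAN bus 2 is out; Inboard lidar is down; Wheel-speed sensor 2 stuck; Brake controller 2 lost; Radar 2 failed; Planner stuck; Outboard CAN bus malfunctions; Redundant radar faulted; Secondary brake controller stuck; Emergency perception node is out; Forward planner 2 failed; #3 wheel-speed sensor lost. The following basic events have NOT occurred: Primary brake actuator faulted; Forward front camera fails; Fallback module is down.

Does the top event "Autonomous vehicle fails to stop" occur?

Redundant channel lost [OR]: Outboard CAN bus malfunctions=occurs, Secondary brake controller stuck=occurs, Planner stuck=occurs → at least one input occurs → occurs.
Fallback branch lost [AND]: Redundant radar faulted=occurs, Redundant channel lost=occurs → all inputs occur → occurs.
Perception stack inoperative [OR]: #3 wheel-speed sensor lost=occurs, Primary brake actuator faulted=not → at least one input occurs → occurs.
Planning chain lost [OR]: Emergency perception node is out=occurs, Fallback module is down=not, Forward front camera fails=not → at least one input occurs → occurs.
Brake command lost [AND]: Planning chain lost=occurs, Inboard lidar is down=occurs, Radar 2 failed=occurs → all inputs occur → occurs.
Actuation path fails [OR]: Inboard CAN bus 2 is out=occurs, Brake controller 2 lost=occurs → at least one input occurs → occurs.
Redundant channel 2 inoperative [OR]: Actuation path fails=occurs, Forward planner 2 failed=occurs, Wheel-speed sensor 2 stuck=occurs → at least one input occurs → occurs.
Autonomous vehicle fails to stop [AND]: Fallback branch lost=occurs, Perception stack inoperative=occurs, Brake command lost=occurs, Redundant channel 2 inoperative=occurs → all inputs occur → occurs.

Yes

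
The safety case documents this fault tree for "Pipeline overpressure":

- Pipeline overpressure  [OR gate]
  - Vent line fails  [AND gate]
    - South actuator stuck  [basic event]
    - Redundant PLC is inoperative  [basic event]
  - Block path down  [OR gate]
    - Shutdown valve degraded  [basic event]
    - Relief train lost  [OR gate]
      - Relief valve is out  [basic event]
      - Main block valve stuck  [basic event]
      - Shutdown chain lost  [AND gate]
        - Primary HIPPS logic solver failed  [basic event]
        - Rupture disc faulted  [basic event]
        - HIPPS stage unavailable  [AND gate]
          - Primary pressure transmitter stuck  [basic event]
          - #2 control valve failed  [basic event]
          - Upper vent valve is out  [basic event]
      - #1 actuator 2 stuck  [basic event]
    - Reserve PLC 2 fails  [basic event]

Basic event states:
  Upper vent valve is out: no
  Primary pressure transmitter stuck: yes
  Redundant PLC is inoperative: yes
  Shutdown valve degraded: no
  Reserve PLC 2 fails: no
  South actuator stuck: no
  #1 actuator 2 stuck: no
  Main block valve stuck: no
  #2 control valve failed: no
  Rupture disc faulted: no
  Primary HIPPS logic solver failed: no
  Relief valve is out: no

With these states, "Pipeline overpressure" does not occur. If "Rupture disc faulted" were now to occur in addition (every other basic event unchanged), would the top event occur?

Counterfactual: set "Rupture disc faulted" to occurred.
Vent line fails [AND]: South actuator stuck=not, Redundant PLC is inoperative=occurs → not all inputs occur → does not occur.
HIPPS stage unavailable [AND]: Primary pressure transmitter stuck=occurs, #2 control valve failed=not, Upper vent valve is out=not → not all inputs occur → does not occur.
Shutdown chain lost [AND]: Primary HIPPS logic solver failed=not, Rupture disc faulted=occurs, HIPPS stage unavailable=not → not all inputs occur → does not occur.
Relief train lost [OR]: Relief valve is out=not, Main block valve stuck=not, Shutdown chain lost=not, #1 actuator 2 stuck=not → no input occurs → does not occur.
Block path down [OR]: Shutdown valve degraded=not, Relief train lost=not, Reserve PLC 2 fails=not → no input occurs → does not occur.
Pipeline overpressure [OR]: Vent line fails=not, Block path down=not → no input occurs → does not occur.

No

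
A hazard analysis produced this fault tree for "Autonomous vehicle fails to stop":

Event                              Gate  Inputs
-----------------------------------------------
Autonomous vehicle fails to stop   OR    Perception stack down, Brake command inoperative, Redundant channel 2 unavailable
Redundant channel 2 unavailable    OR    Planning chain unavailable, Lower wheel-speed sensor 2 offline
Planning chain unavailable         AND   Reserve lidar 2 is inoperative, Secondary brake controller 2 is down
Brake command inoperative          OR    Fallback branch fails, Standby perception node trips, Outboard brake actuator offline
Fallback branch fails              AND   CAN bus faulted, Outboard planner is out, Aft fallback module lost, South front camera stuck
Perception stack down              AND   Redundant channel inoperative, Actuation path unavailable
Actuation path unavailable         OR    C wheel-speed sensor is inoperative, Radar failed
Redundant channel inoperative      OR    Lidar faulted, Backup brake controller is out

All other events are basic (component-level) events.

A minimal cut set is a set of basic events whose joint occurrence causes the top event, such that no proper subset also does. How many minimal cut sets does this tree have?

Redundant channel inoperative [OR]: union of children's cut sets → 2 cut set(s).
Actuation path unavailable [OR]: union of children's cut sets → 2 cut set(s).
Perception stack down [AND]: one cut set from each child combined → 2 × 2 = 4 cut set(s).
Fallback branch fails [AND]: one cut set from each child combined → 1 × 1 × 1 × 1 = 1 cut set(s).
Brake command inoperative [OR]: union of children's cut sets → 3 cut set(s).
Planning chain unavailable [AND]: one cut set from each child combined → 1 × 1 = 1 cut set(s).
Redundant channel 2 unavailable [OR]: union of children's cut sets → 2 cut set(s).
Autonomous vehicle fails to stop [OR]: union of children's cut sets → 9 cut set(s).
Minimal cut sets: {C wheel-speed sensor is inoperative, Lidar faulted}; {Lidar faulted, Radar failed}; {Backup brake controller is out, C wheel-speed sensor is inoperative}; {Backup brake controller is out, Radar failed}; {Aft fallback module lost, CAN bus faulted, Outboard planner is out, South front camera stuck}; {Standby perception node trips}; {Outboard brake actuator offline}; {Reserve lidar 2 is inoperative, Secondary brake controller 2 is down}; {Lower wheel-speed sensor 2 offline}.

9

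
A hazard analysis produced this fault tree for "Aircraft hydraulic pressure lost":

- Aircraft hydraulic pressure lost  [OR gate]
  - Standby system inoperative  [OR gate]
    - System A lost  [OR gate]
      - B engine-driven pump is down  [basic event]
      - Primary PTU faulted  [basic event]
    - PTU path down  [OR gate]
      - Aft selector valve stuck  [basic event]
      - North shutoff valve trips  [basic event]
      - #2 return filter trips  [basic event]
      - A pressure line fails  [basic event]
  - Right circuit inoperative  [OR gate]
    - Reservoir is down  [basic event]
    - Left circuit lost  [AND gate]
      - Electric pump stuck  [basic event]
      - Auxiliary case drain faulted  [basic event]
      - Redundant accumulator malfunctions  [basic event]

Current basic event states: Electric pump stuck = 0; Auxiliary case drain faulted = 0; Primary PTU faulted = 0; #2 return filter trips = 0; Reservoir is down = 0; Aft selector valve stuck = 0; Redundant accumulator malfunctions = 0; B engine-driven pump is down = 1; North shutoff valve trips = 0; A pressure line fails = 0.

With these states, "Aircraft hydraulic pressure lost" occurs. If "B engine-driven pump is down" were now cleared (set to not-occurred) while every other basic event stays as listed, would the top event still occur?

Counterfactual: set "B engine-driven pump is down" to not occurred.
System A lost [OR]: B engine-driven pump is down=not, Primary PTU faulted=not → no input occurs → does not occur.
PTU path down [OR]: Aft selector valve stuck=not, North shutoff valve trips=not, #2 return filter trips=not, A pressure line fails=not → no input occurs → does not occur.
Standby system inoperative [OR]: System A lost=not, PTU path down=not → no input occurs → does not occur.
Left circuit lost [AND]: Electric pump stuck=not, Auxiliary case drain faulted=not, Redundant accumulator malfunctions=not → not all inputs occur → does not occur.
Right circuit inoperative [OR]: Reservoir is down=not, Left circuit lost=not → no input occurs → does not occur.
Aircraft hydraulic pressure lost [OR]: Standby system inoperative=not, Right circuit inoperative=not → no input occurs → does not occur.

No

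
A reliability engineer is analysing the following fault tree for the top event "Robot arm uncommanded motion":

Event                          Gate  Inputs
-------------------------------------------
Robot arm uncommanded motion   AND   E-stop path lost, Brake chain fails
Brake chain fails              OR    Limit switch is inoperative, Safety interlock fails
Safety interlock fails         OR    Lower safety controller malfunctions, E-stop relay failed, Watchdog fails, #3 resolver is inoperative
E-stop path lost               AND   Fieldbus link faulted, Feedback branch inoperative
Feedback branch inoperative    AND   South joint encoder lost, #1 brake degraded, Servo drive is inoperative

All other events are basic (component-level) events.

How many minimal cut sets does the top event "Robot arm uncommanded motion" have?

Feedback branch inoperative [AND]: one cut set from each child combined → 1 × 1 × 1 = 1 cut set(s).
E-stop path lost [AND]: one cut set from each child combined → 1 × 1 = 1 cut set(s).
Safety interlock fails [OR]: union of children's cut sets → 4 cut set(s).
Brake chain fails [OR]: union of children's cut sets → 5 cut set(s).
Robot arm uncommanded motion [AND]: one cut set from each child combined → 1 × 5 = 5 cut set(s).
Minimal cut sets: {#1 brake degraded, Fieldbus link faulted, Limit switch is inoperative, Servo drive is inoperative, South joint encoder lost}; {#1 brake degraded, Fieldbus link faulted, Lower safety controller malfunctions, Servo drive is inoperative, South joint encoder lost}; {#1 brake degraded, E-stop relay failed, Fieldbus link faulted, Servo drive is inoperative, South joint encoder lost}; {#1 brake degraded, Fieldbus link faulted, Servo drive is inoperative, South joint encoder lost, Watchdog fails}; {#1 brake degraded, #3 resolver is inoperative, Fieldbus link faulted, Servo drive is inoperative, South joint encoder lost}.

5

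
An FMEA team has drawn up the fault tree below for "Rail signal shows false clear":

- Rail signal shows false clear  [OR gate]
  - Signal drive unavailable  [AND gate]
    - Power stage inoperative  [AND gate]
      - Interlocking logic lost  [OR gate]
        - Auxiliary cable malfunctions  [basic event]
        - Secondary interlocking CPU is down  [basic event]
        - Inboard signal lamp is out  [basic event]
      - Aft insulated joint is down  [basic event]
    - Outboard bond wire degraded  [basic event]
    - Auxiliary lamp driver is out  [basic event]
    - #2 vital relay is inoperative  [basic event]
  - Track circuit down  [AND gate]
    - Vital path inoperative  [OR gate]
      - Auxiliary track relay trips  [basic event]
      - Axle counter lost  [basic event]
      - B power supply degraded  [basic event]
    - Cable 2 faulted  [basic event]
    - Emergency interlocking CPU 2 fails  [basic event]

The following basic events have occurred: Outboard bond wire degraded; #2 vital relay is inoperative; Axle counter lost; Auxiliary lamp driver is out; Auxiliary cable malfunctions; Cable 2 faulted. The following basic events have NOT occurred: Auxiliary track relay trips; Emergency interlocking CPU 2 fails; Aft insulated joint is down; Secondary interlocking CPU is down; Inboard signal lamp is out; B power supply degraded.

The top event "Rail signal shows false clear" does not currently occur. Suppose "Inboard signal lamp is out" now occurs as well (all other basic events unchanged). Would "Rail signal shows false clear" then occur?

No

Counterfactual: set "Inboard signal lamp is out" to occurred.
Interlocking logic lost [OR]: Auxiliary cable malfunctions=occurs, Secondary interlocking CPU is down=not, Inboard signal lamp is out=occurs → at least one input occurs → occurs.
Power stage inoperative [AND]: Interlocking logic lost=occurs, Aft insulated joint is down=not → not all inputs occur → does not occur.
Signal drive unavailable [AND]: Power stage inoperative=not, Outboard bond wire degraded=occurs, Auxiliary lamp driver is out=occurs, #2 vital relay is inoperative=occurs → not all inputs occur → does not occur.
Vital path inoperative [OR]: Auxiliary track relay trips=not, Axle counter lost=occurs, B power supply degraded=not → at least one input occurs → occurs.
Track circuit down [AND]: Vital path inoperative=occurs, Cable 2 faulted=occurs, Emergency interlocking CPU 2 fails=not → not all inputs occur → does not occur.
Rail signal shows false clear [OR]: Signal drive unavailable=not, Track circuit down=not → no input occurs → does not occur.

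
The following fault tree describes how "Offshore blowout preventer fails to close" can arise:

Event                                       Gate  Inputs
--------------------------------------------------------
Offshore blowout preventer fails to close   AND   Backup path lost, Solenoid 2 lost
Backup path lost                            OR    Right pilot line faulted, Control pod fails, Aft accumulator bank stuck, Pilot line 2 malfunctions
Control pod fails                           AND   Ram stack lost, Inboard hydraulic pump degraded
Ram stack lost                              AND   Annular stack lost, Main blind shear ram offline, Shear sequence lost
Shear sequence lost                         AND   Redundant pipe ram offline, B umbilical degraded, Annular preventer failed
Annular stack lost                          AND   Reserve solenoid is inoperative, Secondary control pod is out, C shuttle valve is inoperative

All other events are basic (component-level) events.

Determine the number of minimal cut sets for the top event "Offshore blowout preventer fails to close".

Annular stack lost [AND]: one cut set from each child combined → 1 × 1 × 1 = 1 cut set(s).
Shear sequence lost [AND]: one cut set from each child combined → 1 × 1 × 1 = 1 cut set(s).
Ram stack lost [AND]: one cut set from each child combined → 1 × 1 × 1 = 1 cut set(s).
Control pod fails [AND]: one cut set from each child combined → 1 × 1 = 1 cut set(s).
Backup path lost [OR]: union of children's cut sets → 4 cut set(s).
Offshore blowout preventer fails to close [AND]: one cut set from each child combined → 4 × 1 = 4 cut set(s).
Minimal cut sets: {Right pilot line faulted, Solenoid 2 lost}; {Annular preventer failed, B umbilical degraded, C shuttle valve is inoperative, Inboard hydraulic pump degraded, Main blind shear ram offline, Redundant pipe ram offline, Reserve solenoid is inoperative, Secondary control pod is out, Solenoid 2 lost}; {Aft accumulator bank stuck, Solenoid 2 lost}; {Pilot line 2 malfunctions, Solenoid 2 lost}.

4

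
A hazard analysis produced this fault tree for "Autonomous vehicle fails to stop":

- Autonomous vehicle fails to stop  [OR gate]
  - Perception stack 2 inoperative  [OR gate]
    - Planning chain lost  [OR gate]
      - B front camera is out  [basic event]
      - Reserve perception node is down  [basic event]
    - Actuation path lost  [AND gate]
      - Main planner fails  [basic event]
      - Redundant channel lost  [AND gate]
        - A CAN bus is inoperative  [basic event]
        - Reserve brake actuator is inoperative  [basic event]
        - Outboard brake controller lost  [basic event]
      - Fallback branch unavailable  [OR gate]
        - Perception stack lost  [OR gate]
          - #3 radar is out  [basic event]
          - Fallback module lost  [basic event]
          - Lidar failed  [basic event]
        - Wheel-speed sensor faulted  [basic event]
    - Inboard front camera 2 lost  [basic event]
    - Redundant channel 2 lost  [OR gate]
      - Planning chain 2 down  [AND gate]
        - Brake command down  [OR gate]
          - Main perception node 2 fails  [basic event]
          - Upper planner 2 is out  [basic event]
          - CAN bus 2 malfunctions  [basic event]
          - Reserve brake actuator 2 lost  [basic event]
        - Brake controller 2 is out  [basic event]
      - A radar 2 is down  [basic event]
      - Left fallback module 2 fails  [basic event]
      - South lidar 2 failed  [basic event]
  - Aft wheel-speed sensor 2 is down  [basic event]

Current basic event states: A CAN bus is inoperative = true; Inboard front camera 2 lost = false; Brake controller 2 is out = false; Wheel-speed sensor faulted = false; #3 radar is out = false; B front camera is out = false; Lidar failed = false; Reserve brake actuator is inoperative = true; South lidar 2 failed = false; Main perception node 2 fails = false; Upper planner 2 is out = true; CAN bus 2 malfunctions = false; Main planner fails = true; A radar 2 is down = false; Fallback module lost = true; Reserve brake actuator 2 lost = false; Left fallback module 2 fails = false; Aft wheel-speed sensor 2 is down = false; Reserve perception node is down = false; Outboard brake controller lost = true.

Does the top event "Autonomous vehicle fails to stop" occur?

Planning chain lost [OR]: B front camera is out=not, Reserve perception node is down=not → no input occurs → does not occur.
Redundant channel lost [AND]: A CAN bus is inoperative=occurs, Reserve brake actuator is inoperative=occurs, Outboard brake controller lost=occurs → all inputs occur → occurs.
Perception stack lost [OR]: #3 radar is out=not, Fallback module lost=occurs, Lidar failed=not → at least one input occurs → occurs.
Fallback branch unavailable [OR]: Perception stack lost=occurs, Wheel-speed sensor faulted=not → at least one input occurs → occurs.
Actuation path lost [AND]: Main planner fails=occurs, Redundant channel lost=occurs, Fallback branch unavailable=occurs → all inputs occur → occurs.
Brake command down [OR]: Main perception node 2 fails=not, Upper planner 2 is out=occurs, CAN bus 2 malfunctions=not, Reserve brake actuator 2 lost=not → at least one input occurs → occurs.
Planning chain 2 down [AND]: Brake command down=occurs, Brake controller 2 is out=not → not all inputs occur → does not occur.
Redundant channel 2 lost [OR]: Planning chain 2 down=not, A radar 2 is down=not, Left fallback module 2 fails=not, South lidar 2 failed=not → no input occurs → does not occur.
Perception stack 2 inoperative [OR]: Planning chain lost=not, Actuation path lost=occurs, Inboard front camera 2 lost=not, Redundant channel 2 lost=not → at least one input occurs → occurs.
Autonomous vehicle fails to stop [OR]: Perception stack 2 inoperative=occurs, Aft wheel-speed sensor 2 is down=not → at least one input occurs → occurs.

Yes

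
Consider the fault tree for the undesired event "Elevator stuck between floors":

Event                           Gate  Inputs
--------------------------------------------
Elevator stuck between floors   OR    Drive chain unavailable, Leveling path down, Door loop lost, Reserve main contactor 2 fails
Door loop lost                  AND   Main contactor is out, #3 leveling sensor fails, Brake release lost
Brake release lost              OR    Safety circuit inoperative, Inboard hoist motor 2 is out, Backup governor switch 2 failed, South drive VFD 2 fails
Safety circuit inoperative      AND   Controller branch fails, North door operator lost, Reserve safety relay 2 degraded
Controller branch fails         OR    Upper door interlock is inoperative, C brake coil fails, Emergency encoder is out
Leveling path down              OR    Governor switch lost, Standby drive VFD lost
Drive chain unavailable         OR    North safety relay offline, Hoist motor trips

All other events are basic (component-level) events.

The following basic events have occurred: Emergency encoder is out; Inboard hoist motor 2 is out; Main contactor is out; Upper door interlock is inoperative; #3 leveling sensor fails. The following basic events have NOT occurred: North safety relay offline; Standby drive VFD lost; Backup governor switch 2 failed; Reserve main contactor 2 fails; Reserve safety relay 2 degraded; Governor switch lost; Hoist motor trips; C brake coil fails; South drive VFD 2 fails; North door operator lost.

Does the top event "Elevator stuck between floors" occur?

Drive chain unavailable [OR]: North safety relay offline=not, Hoist motor trips=not → no input occurs → does not occur.
Leveling path down [OR]: Governor switch lost=not, Standby drive VFD lost=not → no input occurs → does not occur.
Controller branch fails [OR]: Upper door interlock is inoperative=occurs, C brake coil fails=not, Emergency encoder is out=occurs → at least one input occurs → occurs.
Safety circuit inoperative [AND]: Controller branch fails=occurs, North door operator lost=not, Reserve safety relay 2 degraded=not → not all inputs occur → does not occur.
Brake release lost [OR]: Safety circuit inoperative=not, Inboard hoist motor 2 is out=occurs, Backup governor switch 2 failed=not, South drive VFD 2 fails=not → at least one input occurs → occurs.
Door loop lost [AND]: Main contactor is out=occurs, #3 leveling sensor fails=occurs, Brake release lost=occurs → all inputs occur → occurs.
Elevator stuck between floors [OR]: Drive chain unavailable=not, Leveling path down=not, Door loop lost=occurs, Reserve main contactor 2 fails=not → at least one input occurs → occurs.

Yes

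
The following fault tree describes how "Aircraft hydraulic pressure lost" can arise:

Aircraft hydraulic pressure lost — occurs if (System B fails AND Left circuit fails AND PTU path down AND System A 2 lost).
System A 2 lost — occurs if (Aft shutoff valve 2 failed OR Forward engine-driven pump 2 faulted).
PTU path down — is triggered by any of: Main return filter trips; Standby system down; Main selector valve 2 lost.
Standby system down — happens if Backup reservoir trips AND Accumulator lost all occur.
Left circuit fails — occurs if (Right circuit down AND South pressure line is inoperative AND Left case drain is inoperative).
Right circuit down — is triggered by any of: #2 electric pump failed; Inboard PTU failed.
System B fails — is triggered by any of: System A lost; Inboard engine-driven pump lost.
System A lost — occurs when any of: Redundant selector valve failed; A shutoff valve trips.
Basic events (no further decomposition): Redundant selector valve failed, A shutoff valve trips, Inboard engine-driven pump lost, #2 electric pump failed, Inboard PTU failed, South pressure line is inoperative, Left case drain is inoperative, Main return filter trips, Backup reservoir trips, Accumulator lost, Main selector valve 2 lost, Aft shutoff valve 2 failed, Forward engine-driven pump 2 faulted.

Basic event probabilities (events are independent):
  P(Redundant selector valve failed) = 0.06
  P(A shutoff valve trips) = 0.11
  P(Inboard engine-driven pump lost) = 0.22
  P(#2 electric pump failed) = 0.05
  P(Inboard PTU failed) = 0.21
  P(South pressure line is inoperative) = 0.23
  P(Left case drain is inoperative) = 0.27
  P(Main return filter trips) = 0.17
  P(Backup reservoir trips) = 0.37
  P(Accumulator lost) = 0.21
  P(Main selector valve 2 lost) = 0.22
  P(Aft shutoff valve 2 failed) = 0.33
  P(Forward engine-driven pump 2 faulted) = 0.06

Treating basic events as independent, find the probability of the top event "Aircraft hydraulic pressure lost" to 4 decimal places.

P(System A lost) [OR] = 1 − (1−0.06) × (1−0.11) = 0.163400
P(System B fails) [OR] = 1 − (1−0.163400) × (1−0.22) = 0.347452
P(Right circuit down) [OR] = 1 − (1−0.05) × (1−0.21) = 0.249500
P(Left circuit fails) [AND] = 0.249500 × 0.23 × 0.27 = 0.015494
P(Standby system down) [AND] = 0.37 × 0.21 = 0.077700
P(PTU path down) [OR] = 1 − (1−0.17) × (1−0.077700) × (1−0.22) = 0.402903
P(System A 2 lost) [OR] = 1 − (1−0.33) × (1−0.06) = 0.370200
P(Aircraft hydraulic pressure lost) [AND] = 0.347452 × 0.015494 × 0.402903 × 0.370200 = 0.000803
Rounded to 4 decimal places: P(Aircraft hydraulic pressure lost) ≈ 0.0008.

0.0008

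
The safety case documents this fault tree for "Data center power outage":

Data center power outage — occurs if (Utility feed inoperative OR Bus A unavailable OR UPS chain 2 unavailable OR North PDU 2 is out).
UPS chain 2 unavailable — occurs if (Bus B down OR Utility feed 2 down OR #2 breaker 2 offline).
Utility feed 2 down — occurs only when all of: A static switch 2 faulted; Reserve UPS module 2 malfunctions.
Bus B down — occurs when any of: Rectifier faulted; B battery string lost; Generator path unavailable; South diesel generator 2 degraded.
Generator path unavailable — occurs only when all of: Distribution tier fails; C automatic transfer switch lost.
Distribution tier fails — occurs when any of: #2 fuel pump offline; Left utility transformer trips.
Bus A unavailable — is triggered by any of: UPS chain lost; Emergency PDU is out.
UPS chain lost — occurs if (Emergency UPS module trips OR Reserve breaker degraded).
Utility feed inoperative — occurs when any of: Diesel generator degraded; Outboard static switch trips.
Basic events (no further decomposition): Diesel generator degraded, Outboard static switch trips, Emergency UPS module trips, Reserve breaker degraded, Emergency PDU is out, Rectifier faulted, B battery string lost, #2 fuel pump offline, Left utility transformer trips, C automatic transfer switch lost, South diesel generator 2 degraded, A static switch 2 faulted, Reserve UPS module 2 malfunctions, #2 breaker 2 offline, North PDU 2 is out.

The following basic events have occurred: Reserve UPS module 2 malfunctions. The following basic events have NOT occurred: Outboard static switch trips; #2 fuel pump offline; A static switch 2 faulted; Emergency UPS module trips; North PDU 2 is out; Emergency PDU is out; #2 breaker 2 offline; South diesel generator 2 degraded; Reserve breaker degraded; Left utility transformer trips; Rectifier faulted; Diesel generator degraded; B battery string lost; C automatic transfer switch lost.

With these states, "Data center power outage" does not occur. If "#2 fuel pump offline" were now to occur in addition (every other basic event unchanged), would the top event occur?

No

Counterfactual: set "#2 fuel pump offline" to occurred.
Utility feed inoperative [OR]: Diesel generator degraded=not, Outboard static switch trips=not → no input occurs → does not occur.
UPS chain lost [OR]: Emergency UPS module trips=not, Reserve breaker degraded=not → no input occurs → does not occur.
Bus A unavailable [OR]: UPS chain lost=not, Emergency PDU is out=not → no input occurs → does not occur.
Distribution tier fails [OR]: #2 fuel pump offline=occurs, Left utility transformer trips=not → at least one input occurs → occurs.
Generator path unavailable [AND]: Distribution tier fails=occurs, C automatic transfer switch lost=not → not all inputs occur → does not occur.
Bus B down [OR]: Rectifier faulted=not, B battery string lost=not, Generator path unavailable=not, South diesel generator 2 degraded=not → no input occurs → does not occur.
Utility feed 2 down [AND]: A static switch 2 faulted=not, Reserve UPS module 2 malfunctions=occurs → not all inputs occur → does not occur.
UPS chain 2 unavailable [OR]: Bus B down=not, Utility feed 2 down=not, #2 breaker 2 offline=not → no input occurs → does not occur.
Data center power outage [OR]: Utility feed inoperative=not, Bus A unavailable=not, UPS chain 2 unavailable=not, North PDU 2 is out=not → no input occurs → does not occur.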